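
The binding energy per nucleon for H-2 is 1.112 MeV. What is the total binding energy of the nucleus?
B.E. = 1.112 × 2 = 2.224 MeV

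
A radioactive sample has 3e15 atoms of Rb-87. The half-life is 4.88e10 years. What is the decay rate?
A = λN = 42610 decays/year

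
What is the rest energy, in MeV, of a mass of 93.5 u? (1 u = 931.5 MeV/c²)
E = mc² = 87100 MeV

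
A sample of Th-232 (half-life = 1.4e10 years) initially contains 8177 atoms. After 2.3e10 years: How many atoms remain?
N = N₀(1/2)^(t/t½) = 2618 atoms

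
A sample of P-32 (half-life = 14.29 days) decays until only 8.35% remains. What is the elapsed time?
t = t½ × log₂(N₀/N) = 51.19 days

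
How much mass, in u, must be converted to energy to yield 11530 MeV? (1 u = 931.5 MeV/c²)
m = E/c² = 12.38 u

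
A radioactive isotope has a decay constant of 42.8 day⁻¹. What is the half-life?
t½ = ln(2)/λ = 0.0162 days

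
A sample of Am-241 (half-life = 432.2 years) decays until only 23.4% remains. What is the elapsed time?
t = t½ × log₂(N₀/N) = 905.6 years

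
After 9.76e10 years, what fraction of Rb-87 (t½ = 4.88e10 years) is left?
N/N₀ = (1/2)^(t/t½) = 0.25 = 25%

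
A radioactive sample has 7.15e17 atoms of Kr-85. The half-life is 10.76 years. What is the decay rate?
A = λN = 4.606e16 decays/year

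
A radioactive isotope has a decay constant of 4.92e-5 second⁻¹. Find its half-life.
t½ = ln(2)/λ = 14090 seconds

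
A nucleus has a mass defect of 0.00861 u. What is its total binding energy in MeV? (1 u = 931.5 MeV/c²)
B.E. = Δm × 931.5 = 8.02 MeV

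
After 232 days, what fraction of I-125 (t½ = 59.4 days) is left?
N/N₀ = (1/2)^(t/t½) = 0.06672 = 6.67%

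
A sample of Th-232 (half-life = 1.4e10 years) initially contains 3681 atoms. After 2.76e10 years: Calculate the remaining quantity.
N = N₀(1/2)^(t/t½) = 938.7 atoms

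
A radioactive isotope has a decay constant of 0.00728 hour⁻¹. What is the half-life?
t½ = ln(2)/λ = 95.21 hours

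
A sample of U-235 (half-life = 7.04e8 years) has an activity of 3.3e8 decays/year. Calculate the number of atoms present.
N = A/λ = 3.352e17 atoms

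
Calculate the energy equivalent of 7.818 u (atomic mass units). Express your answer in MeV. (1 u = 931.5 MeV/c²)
E = mc² = 7282 MeV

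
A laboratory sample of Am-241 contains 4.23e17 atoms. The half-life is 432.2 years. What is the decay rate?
A = λN = 6.784e14 decays/year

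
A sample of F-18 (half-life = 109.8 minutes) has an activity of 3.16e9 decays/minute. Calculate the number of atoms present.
N = A/λ = 5.006e11 atoms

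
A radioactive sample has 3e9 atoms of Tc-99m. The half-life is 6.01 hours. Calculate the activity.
A = λN = 3.46e8 decays/hour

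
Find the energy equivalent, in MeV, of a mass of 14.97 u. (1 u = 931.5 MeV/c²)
E = mc² = 13940 MeV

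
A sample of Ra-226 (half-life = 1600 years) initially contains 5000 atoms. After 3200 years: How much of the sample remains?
N = N₀(1/2)^(t/t½) = 1250 atoms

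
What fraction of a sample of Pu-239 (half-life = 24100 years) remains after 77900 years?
N/N₀ = (1/2)^(t/t½) = 0.1064 = 10.6%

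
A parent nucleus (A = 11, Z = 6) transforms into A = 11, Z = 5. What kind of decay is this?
ΔA = 0, ΔZ = -1 ⇒ beta-plus decay (β⁺) or electron capture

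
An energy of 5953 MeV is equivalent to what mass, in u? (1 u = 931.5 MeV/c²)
m = E/c² = 6.391 u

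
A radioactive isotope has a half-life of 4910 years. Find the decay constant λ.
λ = ln(2)/t½ = 1.412e-4 year⁻¹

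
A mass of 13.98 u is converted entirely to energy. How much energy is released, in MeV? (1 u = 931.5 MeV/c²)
E = mc² = 13020 MeV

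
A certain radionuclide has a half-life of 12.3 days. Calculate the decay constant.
λ = ln(2)/t½ = 0.05635 day⁻¹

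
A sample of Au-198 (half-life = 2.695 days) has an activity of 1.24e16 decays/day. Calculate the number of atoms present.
N = A/λ = 4.821e16 atoms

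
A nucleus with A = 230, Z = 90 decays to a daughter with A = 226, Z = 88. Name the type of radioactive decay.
ΔA = -4, ΔZ = -2 ⇒ alpha decay (α)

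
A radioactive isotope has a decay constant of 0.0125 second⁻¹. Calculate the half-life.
t½ = ln(2)/λ = 55.45 seconds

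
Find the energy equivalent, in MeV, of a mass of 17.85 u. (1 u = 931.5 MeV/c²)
E = mc² = 16630 MeV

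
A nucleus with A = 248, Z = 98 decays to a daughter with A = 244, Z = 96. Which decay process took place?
ΔA = -4, ΔZ = -2 ⇒ alpha decay (α)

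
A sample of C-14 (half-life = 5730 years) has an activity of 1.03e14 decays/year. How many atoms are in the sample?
N = A/λ = 8.515e17 atoms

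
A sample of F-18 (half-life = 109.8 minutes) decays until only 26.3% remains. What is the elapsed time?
t = t½ × log₂(N₀/N) = 211.6 minutes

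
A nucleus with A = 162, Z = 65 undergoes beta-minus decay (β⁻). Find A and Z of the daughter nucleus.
Daughter: A = 162, Z = 66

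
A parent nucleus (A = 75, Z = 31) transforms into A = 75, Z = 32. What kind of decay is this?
ΔA = 0, ΔZ = +1 ⇒ beta-minus decay (β⁻)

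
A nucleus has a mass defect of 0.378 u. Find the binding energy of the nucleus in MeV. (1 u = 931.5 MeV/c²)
B.E. = Δm × 931.5 = 352.1 MeV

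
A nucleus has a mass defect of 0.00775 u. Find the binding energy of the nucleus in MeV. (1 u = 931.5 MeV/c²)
B.E. = Δm × 931.5 = 7.219 MeV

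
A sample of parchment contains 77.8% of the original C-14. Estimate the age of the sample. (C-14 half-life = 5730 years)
Age = t½ × log₂(1/ratio) = 2075 years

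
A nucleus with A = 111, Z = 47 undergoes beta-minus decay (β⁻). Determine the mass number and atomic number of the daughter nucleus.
Daughter: A = 111, Z = 48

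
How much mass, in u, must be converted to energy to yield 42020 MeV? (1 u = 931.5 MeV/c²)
m = E/c² = 45.11 u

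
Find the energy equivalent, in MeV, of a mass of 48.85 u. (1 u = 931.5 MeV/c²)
E = mc² = 45500 MeV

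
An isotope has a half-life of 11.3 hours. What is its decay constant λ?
λ = ln(2)/t½ = 0.06134 hour⁻¹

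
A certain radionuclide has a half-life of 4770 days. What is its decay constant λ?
λ = ln(2)/t½ = 1.453e-4 day⁻¹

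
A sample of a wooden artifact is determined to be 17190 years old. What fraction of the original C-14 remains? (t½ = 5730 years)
N/N₀ = (1/2)^(t/t½) = 0.125 = 12.5%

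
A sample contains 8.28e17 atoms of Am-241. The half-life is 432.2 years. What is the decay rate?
A = λN = 1.328e15 decays/year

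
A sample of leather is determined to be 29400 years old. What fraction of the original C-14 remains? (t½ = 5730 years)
N/N₀ = (1/2)^(t/t½) = 0.02854 = 2.85%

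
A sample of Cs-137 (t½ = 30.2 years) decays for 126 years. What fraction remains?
N/N₀ = (1/2)^(t/t½) = 0.05547 = 5.55%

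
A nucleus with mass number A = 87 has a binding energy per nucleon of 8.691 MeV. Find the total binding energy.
B.E. = 8.691 × 87 = 756.1 MeV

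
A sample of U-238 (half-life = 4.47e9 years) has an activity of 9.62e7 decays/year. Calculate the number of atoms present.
N = A/λ = 6.204e17 atoms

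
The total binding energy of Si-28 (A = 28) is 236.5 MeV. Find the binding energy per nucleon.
B.E./A = 236.5/28 = 8.446 MeV/nucleon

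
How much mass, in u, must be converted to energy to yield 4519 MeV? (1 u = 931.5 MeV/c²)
m = E/c² = 4.851 u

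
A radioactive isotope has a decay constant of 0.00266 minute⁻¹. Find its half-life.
t½ = ln(2)/λ = 260.6 minutes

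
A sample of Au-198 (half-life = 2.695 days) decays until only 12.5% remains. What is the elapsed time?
t = t½ × log₂(N₀/N) = 8.085 days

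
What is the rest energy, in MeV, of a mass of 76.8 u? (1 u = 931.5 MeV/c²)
E = mc² = 71540 MeV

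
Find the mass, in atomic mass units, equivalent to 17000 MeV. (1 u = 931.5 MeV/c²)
m = E/c² = 18.25 u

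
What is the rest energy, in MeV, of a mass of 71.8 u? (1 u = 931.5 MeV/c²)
E = mc² = 66880 MeV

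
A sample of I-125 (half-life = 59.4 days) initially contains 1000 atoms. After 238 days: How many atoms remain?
N = N₀(1/2)^(t/t½) = 62.21 atoms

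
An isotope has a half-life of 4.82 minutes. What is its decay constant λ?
λ = ln(2)/t½ = 0.1438 minute⁻¹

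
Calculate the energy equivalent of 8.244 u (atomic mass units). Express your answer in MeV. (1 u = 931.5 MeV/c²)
E = mc² = 7679 MeV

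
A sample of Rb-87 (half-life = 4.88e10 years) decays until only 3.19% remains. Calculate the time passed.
t = t½ × log₂(N₀/N) = 2.426e11 years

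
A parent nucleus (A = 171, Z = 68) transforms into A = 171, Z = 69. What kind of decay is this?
ΔA = 0, ΔZ = +1 ⇒ beta-minus decay (β⁻)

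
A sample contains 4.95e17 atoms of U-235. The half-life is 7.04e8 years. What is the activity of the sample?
A = λN = 4.874e8 decays/year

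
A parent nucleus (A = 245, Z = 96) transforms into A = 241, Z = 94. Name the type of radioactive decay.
ΔA = -4, ΔZ = -2 ⇒ alpha decay (α)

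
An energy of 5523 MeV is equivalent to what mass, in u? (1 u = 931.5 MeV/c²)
m = E/c² = 5.929 u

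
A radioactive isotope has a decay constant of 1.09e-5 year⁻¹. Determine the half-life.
t½ = ln(2)/λ = 63590 years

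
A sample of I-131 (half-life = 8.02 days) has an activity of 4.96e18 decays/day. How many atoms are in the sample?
N = A/λ = 5.739e19 atoms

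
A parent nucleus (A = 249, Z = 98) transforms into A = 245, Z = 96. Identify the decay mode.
ΔA = -4, ΔZ = -2 ⇒ alpha decay (α)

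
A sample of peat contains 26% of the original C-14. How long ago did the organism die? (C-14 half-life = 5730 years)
Age = t½ × log₂(1/ratio) = 11140 years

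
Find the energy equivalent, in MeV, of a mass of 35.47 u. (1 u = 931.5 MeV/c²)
E = mc² = 33040 MeV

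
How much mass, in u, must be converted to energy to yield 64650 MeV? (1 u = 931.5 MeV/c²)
m = E/c² = 69.4 u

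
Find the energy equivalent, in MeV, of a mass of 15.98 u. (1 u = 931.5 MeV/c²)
E = mc² = 14890 MeV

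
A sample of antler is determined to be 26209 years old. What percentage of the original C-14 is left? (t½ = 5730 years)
N/N₀ = (1/2)^(t/t½) = 0.04198 = 4.2%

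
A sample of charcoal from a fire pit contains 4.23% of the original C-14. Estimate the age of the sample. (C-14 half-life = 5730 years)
Age = t½ × log₂(1/ratio) = 26150 years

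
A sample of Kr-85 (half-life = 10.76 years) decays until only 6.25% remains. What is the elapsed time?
t = t½ × log₂(N₀/N) = 43.04 years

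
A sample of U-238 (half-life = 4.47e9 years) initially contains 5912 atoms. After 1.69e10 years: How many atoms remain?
N = N₀(1/2)^(t/t½) = 430.1 atoms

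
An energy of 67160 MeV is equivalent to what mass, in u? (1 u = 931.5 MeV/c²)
m = E/c² = 72.1 u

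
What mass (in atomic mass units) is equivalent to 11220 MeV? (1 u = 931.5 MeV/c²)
m = E/c² = 12.05 u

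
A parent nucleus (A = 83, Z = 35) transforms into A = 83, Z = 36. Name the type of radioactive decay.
ΔA = 0, ΔZ = +1 ⇒ beta-minus decay (β⁻)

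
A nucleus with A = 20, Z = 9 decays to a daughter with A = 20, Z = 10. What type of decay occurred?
ΔA = 0, ΔZ = +1 ⇒ beta-minus decay (β⁻)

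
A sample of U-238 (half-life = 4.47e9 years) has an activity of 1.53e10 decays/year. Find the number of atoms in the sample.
N = A/λ = 9.867e19 atoms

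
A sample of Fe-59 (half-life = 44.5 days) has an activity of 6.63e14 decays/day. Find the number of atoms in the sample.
N = A/λ = 4.256e16 atoms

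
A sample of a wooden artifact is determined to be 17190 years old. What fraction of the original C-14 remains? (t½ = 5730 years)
N/N₀ = (1/2)^(t/t½) = 0.125 = 12.5%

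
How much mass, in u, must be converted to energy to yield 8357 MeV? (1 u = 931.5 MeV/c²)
m = E/c² = 8.972 u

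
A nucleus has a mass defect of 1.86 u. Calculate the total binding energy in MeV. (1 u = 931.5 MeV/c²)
B.E. = Δm × 931.5 = 1733 MeV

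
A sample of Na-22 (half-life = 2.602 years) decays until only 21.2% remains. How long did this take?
t = t½ × log₂(N₀/N) = 5.823 years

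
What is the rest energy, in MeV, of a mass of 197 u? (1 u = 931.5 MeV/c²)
E = mc² = 1.835e5 MeV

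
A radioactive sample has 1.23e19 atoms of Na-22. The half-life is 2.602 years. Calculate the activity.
A = λN = 3.277e18 decays/year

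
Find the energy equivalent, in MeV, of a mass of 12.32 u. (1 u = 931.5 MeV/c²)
E = mc² = 11480 MeV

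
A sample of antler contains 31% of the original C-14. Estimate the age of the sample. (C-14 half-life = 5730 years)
Age = t½ × log₂(1/ratio) = 9682 years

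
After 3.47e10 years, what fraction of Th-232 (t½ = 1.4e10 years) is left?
N/N₀ = (1/2)^(t/t½) = 0.1794 = 17.9%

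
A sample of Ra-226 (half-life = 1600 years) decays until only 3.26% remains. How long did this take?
t = t½ × log₂(N₀/N) = 7902 years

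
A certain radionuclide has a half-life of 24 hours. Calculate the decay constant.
λ = ln(2)/t½ = 0.02888 hour⁻¹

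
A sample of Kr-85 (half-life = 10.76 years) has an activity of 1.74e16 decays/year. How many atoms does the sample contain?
N = A/λ = 2.701e17 atoms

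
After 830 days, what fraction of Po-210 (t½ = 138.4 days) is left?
N/N₀ = (1/2)^(t/t½) = 0.01566 = 1.57%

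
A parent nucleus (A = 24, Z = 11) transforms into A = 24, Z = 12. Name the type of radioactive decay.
ΔA = 0, ΔZ = +1 ⇒ beta-minus decay (β⁻)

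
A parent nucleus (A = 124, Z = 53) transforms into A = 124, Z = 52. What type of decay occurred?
ΔA = 0, ΔZ = -1 ⇒ beta-plus decay (β⁺) or electron capture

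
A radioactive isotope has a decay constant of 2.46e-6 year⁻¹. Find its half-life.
t½ = ln(2)/λ = 2.818e5 years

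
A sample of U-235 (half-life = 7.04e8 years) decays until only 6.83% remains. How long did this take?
t = t½ × log₂(N₀/N) = 2.726e9 years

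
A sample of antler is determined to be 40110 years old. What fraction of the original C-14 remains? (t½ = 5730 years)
N/N₀ = (1/2)^(t/t½) = 0.007812 = 0.781%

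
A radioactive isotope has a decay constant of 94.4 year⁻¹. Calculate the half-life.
t½ = ln(2)/λ = 0.007343 years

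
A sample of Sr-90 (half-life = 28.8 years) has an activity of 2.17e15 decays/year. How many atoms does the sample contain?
N = A/λ = 9.016e16 atoms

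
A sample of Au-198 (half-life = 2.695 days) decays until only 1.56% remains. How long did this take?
t = t½ × log₂(N₀/N) = 16.18 days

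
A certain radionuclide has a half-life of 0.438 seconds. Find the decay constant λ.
λ = ln(2)/t½ = 1.583 second⁻¹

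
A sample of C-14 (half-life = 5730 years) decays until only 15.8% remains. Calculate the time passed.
t = t½ × log₂(N₀/N) = 15250 years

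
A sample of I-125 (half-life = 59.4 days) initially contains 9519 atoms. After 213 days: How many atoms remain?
N = N₀(1/2)^(t/t½) = 792.8 atoms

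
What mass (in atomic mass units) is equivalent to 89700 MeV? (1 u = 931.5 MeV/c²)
m = E/c² = 96.3 u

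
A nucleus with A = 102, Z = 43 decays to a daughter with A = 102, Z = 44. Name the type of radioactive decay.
ΔA = 0, ΔZ = +1 ⇒ beta-minus decay (β⁻)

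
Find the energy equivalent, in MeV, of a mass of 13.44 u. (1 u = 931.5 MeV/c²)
E = mc² = 12520 MeV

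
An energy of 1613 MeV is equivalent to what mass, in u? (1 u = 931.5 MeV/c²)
m = E/c² = 1.732 u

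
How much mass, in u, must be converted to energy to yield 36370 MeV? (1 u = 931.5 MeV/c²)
m = E/c² = 39.04 u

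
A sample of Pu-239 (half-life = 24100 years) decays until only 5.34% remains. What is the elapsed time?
t = t½ × log₂(N₀/N) = 1.019e5 years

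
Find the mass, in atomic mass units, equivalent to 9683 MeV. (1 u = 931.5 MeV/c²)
m = E/c² = 10.4 u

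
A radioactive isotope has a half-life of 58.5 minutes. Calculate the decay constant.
λ = ln(2)/t½ = 0.01185 minute⁻¹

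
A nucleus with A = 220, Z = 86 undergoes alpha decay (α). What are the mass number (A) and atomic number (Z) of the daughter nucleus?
Daughter: A = 216, Z = 84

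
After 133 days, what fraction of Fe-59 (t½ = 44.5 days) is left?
N/N₀ = (1/2)^(t/t½) = 0.126 = 12.6%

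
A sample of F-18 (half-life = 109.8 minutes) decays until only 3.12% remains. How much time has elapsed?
t = t½ × log₂(N₀/N) = 549.3 minutes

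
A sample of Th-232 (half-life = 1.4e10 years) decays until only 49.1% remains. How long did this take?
t = t½ × log₂(N₀/N) = 1.437e10 years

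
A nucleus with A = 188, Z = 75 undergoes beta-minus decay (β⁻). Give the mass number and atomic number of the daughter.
Daughter: A = 188, Z = 76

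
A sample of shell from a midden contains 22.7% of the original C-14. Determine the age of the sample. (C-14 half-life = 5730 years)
Age = t½ × log₂(1/ratio) = 12260 years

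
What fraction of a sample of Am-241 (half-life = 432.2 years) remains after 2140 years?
N/N₀ = (1/2)^(t/t½) = 0.03232 = 3.23%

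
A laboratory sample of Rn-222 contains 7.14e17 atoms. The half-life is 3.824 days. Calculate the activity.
A = λN = 1.294e17 decays/day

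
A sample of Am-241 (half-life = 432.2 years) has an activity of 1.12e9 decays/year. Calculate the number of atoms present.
N = A/λ = 6.984e11 atoms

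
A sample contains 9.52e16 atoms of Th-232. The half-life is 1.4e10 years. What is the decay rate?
A = λN = 4.713e6 decays/year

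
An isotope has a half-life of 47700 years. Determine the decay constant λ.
λ = ln(2)/t½ = 1.453e-5 year⁻¹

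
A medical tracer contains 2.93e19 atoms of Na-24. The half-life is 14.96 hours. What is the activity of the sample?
A = λN = 1.358e18 decays/hour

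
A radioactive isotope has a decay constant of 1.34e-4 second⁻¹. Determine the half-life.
t½ = ln(2)/λ = 5173 seconds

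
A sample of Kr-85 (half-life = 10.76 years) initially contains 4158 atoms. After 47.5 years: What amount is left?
N = N₀(1/2)^(t/t½) = 195 atoms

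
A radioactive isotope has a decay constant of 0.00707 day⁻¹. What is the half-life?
t½ = ln(2)/λ = 98.04 days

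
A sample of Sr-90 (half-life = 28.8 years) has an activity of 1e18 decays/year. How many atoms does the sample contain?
N = A/λ = 4.155e19 atoms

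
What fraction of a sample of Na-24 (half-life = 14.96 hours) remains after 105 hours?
N/N₀ = (1/2)^(t/t½) = 0.007712 = 0.771%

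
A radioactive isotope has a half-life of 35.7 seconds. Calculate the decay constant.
λ = ln(2)/t½ = 0.01942 second⁻¹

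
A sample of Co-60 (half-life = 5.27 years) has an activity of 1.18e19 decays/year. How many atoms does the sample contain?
N = A/λ = 8.972e19 atoms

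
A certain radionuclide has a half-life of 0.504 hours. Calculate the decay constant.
λ = ln(2)/t½ = 1.375 hour⁻¹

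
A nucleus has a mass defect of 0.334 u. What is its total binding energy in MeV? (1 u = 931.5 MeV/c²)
B.E. = Δm × 931.5 = 311.1 MeV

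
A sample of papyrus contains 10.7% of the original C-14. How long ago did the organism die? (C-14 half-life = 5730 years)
Age = t½ × log₂(1/ratio) = 18480 years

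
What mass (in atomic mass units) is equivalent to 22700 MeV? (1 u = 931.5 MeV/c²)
m = E/c² = 24.37 u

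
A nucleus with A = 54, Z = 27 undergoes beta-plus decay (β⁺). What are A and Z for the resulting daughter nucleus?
Daughter: A = 54, Z = 26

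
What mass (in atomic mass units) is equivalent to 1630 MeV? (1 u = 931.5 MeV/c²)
m = E/c² = 1.75 u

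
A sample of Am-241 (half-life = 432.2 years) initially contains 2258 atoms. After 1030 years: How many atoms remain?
N = N₀(1/2)^(t/t½) = 432.8 atoms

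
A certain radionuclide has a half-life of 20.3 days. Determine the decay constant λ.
λ = ln(2)/t½ = 0.03415 day⁻¹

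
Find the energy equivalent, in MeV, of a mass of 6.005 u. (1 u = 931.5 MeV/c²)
E = mc² = 5594 MeV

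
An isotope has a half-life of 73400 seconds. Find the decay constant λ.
λ = ln(2)/t½ = 9.443e-6 second⁻¹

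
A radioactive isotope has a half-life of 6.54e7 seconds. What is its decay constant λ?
λ = ln(2)/t½ = 1.06e-8 second⁻¹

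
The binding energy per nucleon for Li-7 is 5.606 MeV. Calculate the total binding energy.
B.E. = 5.606 × 7 = 39.24 MeV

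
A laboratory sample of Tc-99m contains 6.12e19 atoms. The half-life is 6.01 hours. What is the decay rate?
A = λN = 7.058e18 decays/hour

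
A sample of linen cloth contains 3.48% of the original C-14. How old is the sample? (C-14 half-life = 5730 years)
Age = t½ × log₂(1/ratio) = 27760 years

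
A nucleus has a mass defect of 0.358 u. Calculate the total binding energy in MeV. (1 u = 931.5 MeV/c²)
B.E. = Δm × 931.5 = 333.5 MeV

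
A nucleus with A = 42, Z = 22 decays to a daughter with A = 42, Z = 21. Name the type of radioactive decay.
ΔA = 0, ΔZ = -1 ⇒ beta-plus decay (β⁺) or electron capture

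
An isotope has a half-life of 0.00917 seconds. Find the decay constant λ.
λ = ln(2)/t½ = 75.59 second⁻¹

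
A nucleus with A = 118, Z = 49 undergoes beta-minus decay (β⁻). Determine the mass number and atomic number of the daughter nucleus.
Daughter: A = 118, Z = 50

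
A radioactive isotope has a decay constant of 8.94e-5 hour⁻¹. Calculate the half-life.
t½ = ln(2)/λ = 7753 hours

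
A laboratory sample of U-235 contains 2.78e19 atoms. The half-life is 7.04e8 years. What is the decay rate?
A = λN = 2.737e10 decays/year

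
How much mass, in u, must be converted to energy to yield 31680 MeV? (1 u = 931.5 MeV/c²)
m = E/c² = 34.01 u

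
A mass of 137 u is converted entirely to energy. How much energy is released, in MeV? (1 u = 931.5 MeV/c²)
E = mc² = 1.276e5 MeV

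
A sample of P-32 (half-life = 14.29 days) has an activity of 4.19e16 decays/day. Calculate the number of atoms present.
N = A/λ = 8.638e17 atoms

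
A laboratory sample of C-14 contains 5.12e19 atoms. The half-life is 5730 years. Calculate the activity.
A = λN = 6.194e15 decays/year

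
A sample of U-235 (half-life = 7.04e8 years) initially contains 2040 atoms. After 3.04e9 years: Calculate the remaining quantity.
N = N₀(1/2)^(t/t½) = 102.3 atoms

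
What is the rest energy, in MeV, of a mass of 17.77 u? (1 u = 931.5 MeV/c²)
E = mc² = 16550 MeV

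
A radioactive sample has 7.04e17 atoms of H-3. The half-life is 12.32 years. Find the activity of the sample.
A = λN = 3.961e16 decays/year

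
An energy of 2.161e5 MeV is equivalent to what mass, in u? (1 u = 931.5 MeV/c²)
m = E/c² = 232 u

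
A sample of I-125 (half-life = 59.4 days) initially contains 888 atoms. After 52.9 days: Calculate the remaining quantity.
N = N₀(1/2)^(t/t½) = 479 atoms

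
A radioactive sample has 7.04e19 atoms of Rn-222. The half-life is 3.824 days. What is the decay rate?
A = λN = 1.276e19 decays/day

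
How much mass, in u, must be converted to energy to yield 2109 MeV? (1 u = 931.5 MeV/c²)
m = E/c² = 2.264 u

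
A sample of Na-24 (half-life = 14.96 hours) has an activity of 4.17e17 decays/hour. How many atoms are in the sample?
N = A/λ = 9e18 atoms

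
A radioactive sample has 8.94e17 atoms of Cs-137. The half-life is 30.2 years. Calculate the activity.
A = λN = 2.052e16 decays/year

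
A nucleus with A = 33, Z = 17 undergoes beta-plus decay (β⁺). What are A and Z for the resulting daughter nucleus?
Daughter: A = 33, Z = 16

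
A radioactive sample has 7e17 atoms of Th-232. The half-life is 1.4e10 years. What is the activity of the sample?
A = λN = 3.466e7 decays/year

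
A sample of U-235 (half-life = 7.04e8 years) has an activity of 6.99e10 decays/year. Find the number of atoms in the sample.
N = A/λ = 7.099e19 atoms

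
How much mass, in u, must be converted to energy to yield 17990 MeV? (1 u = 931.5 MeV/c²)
m = E/c² = 19.31 u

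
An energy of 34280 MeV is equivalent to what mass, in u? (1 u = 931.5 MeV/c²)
m = E/c² = 36.8 u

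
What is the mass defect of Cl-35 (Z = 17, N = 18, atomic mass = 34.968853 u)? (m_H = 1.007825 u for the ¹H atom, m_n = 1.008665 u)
Δm = Z·m_H + N·m_n − M = 0.3201 u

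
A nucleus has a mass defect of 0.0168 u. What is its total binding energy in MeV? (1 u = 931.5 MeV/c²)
B.E. = Δm × 931.5 = 15.65 MeV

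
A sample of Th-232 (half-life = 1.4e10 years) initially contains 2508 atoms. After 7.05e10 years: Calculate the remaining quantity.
N = N₀(1/2)^(t/t½) = 76.46 atoms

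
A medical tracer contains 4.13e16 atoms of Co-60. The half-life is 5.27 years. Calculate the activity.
A = λN = 5.432e15 decays/year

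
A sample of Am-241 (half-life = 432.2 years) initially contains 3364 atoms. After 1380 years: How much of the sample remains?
N = N₀(1/2)^(t/t½) = 367.9 atoms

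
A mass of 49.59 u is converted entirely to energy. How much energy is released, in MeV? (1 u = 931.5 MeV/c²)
E = mc² = 46190 MeV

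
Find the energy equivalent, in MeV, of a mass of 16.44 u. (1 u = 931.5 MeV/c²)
E = mc² = 15310 MeV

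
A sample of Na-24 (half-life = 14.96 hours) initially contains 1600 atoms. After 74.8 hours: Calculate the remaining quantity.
N = N₀(1/2)^(t/t½) = 50 atoms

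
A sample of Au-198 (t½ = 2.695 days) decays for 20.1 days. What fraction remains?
N/N₀ = (1/2)^(t/t½) = 0.005686 = 0.569%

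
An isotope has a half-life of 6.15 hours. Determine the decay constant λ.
λ = ln(2)/t½ = 0.1127 hour⁻¹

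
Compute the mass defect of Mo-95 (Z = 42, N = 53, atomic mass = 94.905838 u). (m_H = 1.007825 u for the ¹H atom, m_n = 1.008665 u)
Δm = Z·m_H + N·m_n − M = 0.8821 u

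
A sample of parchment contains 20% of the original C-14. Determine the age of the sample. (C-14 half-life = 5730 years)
Age = t½ × log₂(1/ratio) = 13300 years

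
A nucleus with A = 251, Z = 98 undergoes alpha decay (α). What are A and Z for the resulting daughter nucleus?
Daughter: A = 247, Z = 96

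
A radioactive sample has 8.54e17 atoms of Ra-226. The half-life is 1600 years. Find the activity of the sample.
A = λN = 3.7e14 decays/year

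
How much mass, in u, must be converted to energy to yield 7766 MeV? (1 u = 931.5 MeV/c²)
m = E/c² = 8.337 u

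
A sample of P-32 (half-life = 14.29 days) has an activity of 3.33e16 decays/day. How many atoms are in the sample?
N = A/λ = 6.865e17 atoms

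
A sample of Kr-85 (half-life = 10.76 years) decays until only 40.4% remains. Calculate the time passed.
t = t½ × log₂(N₀/N) = 14.07 years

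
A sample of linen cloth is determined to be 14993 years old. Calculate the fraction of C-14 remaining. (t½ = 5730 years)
N/N₀ = (1/2)^(t/t½) = 0.1631 = 16.3%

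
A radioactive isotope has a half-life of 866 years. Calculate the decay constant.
λ = ln(2)/t½ = 8.004e-4 year⁻¹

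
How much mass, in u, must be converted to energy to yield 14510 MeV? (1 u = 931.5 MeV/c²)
m = E/c² = 15.58 u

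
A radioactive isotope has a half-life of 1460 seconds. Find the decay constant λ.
λ = ln(2)/t½ = 4.748e-4 second⁻¹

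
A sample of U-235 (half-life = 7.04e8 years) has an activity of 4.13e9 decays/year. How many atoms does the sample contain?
N = A/λ = 4.195e18 atoms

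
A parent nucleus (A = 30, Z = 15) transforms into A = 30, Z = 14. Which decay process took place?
ΔA = 0, ΔZ = -1 ⇒ beta-plus decay (β⁺) or electron capture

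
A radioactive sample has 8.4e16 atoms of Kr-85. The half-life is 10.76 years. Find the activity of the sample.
A = λN = 5.411e15 decays/year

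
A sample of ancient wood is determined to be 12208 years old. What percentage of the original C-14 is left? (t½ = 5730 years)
N/N₀ = (1/2)^(t/t½) = 0.2284 = 22.8%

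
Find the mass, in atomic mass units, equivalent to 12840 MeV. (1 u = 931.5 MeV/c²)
m = E/c² = 13.78 u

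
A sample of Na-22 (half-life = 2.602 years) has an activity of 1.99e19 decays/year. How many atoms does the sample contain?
N = A/λ = 7.47e19 atoms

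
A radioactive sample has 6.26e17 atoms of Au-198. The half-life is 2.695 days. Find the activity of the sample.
A = λN = 1.61e17 decays/day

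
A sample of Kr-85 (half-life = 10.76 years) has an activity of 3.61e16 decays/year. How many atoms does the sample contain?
N = A/λ = 5.604e17 atoms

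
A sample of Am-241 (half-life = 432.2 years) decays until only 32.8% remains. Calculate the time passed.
t = t½ × log₂(N₀/N) = 695.1 years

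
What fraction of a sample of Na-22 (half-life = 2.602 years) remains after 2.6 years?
N/N₀ = (1/2)^(t/t½) = 0.5003 = 50%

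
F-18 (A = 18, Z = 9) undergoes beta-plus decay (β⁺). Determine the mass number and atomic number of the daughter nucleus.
Daughter: A = 18, Z = 8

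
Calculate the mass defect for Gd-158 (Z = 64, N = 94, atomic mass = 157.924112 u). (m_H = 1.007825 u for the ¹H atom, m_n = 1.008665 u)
Δm = Z·m_H + N·m_n − M = 1.391 u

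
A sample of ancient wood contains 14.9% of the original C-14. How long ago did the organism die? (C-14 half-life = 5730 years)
Age = t½ × log₂(1/ratio) = 15740 years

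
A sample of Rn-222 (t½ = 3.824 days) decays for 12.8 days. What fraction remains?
N/N₀ = (1/2)^(t/t½) = 0.09826 = 9.83%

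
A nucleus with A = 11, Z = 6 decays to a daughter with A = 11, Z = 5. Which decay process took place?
ΔA = 0, ΔZ = -1 ⇒ beta-plus decay (β⁺) or electron capture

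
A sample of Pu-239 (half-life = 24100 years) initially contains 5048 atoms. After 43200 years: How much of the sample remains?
N = N₀(1/2)^(t/t½) = 1457 atoms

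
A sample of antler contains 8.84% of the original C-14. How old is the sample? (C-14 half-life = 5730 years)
Age = t½ × log₂(1/ratio) = 20050 years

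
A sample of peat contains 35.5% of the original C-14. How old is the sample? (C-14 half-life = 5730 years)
Age = t½ × log₂(1/ratio) = 8561 years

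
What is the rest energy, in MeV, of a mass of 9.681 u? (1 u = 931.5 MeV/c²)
E = mc² = 9018 MeV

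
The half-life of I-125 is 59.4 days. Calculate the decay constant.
λ = ln(2)/t½ = 0.01167 day⁻¹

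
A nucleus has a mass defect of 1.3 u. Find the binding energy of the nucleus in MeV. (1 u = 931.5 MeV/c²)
B.E. = Δm × 931.5 = 1211 MeV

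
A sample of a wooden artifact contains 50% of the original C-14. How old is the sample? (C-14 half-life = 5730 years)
Age = t½ × log₂(1/ratio) = 5730 years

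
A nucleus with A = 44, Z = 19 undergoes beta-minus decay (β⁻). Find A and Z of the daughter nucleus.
Daughter: A = 44, Z = 20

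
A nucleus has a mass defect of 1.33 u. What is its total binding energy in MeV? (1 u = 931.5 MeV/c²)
B.E. = Δm × 931.5 = 1239 MeV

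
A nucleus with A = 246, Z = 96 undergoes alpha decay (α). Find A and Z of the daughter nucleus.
Daughter: A = 242, Z = 94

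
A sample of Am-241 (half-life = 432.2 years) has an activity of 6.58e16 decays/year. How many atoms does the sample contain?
N = A/λ = 4.103e19 atoms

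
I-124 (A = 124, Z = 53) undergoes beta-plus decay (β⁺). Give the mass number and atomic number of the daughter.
Daughter: A = 124, Z = 52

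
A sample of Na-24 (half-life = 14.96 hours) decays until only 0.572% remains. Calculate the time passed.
t = t½ × log₂(N₀/N) = 111.4 hours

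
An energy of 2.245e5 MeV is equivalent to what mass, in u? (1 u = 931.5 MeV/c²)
m = E/c² = 241 u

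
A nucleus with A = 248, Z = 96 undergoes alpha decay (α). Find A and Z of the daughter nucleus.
Daughter: A = 244, Z = 94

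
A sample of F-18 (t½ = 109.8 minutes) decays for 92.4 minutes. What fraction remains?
N/N₀ = (1/2)^(t/t½) = 0.5581 = 55.8%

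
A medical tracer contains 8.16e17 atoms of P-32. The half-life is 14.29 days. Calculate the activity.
A = λN = 3.958e16 decays/day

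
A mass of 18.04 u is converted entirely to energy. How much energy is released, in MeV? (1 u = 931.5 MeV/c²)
E = mc² = 16800 MeV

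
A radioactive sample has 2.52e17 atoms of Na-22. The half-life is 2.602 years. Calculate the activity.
A = λN = 6.713e16 decays/year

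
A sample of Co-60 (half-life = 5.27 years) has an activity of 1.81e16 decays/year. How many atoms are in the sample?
N = A/λ = 1.376e17 atoms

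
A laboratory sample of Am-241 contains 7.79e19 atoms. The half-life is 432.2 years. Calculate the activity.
A = λN = 1.249e17 decays/year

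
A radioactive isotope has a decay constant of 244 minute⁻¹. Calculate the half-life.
t½ = ln(2)/λ = 0.002841 minutes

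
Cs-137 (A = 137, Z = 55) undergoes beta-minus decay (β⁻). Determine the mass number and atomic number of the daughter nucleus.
Daughter: A = 137, Z = 56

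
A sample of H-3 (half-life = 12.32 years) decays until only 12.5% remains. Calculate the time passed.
t = t½ × log₂(N₀/N) = 36.96 years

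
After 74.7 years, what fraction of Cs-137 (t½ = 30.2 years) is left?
N/N₀ = (1/2)^(t/t½) = 0.1801 = 18%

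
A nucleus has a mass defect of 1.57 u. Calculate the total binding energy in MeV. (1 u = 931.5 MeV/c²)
B.E. = Δm × 931.5 = 1462 MeV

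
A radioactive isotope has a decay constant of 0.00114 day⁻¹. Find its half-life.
t½ = ln(2)/λ = 608 days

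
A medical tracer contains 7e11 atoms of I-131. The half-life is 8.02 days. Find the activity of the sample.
A = λN = 6.05e10 decays/day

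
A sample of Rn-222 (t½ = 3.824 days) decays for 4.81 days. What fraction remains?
N/N₀ = (1/2)^(t/t½) = 0.4182 = 41.8%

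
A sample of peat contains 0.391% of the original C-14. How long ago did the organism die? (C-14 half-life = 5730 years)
Age = t½ × log₂(1/ratio) = 45830 years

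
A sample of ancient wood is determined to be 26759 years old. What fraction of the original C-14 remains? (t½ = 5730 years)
N/N₀ = (1/2)^(t/t½) = 0.03928 = 3.93%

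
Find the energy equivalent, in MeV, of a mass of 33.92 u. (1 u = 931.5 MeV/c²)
E = mc² = 31600 MeV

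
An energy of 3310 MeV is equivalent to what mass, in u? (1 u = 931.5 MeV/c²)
m = E/c² = 3.553 u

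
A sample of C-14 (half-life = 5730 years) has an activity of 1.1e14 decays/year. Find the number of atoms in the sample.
N = A/λ = 9.093e17 atoms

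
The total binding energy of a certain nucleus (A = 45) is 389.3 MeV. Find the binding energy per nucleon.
B.E./A = 389.3/45 = 8.651 MeV/nucleon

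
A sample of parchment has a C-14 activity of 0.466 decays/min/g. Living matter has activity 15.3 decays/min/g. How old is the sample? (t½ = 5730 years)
Age = t½ × log₂(A₀/A) = 28860 years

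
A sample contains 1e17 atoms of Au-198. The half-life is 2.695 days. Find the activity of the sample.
A = λN = 2.572e16 decays/day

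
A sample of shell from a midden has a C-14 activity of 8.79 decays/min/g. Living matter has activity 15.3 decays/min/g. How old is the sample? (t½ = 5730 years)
Age = t½ × log₂(A₀/A) = 4582 years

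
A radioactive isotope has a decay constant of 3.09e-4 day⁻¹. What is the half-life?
t½ = ln(2)/λ = 2243 days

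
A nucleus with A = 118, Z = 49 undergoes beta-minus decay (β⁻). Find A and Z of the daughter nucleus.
Daughter: A = 118, Z = 50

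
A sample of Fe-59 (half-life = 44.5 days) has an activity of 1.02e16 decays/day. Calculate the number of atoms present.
N = A/λ = 6.548e17 atoms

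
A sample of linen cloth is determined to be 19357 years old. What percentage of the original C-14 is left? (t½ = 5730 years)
N/N₀ = (1/2)^(t/t½) = 0.09618 = 9.62%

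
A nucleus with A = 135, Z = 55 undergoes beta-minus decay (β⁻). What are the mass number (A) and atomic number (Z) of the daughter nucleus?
Daughter: A = 135, Z = 56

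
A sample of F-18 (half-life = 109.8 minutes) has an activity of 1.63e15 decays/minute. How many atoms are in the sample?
N = A/λ = 2.582e17 atoms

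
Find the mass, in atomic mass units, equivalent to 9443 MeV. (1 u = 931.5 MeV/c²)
m = E/c² = 10.14 u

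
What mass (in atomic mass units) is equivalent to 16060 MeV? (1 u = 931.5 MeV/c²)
m = E/c² = 17.24 u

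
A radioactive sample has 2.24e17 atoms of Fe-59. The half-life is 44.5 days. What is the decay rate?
A = λN = 3.489e15 decays/day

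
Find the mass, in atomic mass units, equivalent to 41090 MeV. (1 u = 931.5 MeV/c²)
m = E/c² = 44.11 u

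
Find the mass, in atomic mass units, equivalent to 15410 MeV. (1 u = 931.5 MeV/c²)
m = E/c² = 16.54 u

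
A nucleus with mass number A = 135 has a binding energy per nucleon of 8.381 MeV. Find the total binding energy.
B.E. = 8.381 × 135 = 1131 MeV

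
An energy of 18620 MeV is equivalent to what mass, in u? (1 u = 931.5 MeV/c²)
m = E/c² = 19.99 u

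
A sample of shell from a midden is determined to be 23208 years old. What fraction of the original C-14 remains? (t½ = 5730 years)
N/N₀ = (1/2)^(t/t½) = 0.06036 = 6.04%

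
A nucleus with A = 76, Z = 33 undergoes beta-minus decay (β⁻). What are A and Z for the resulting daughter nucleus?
Daughter: A = 76, Z = 34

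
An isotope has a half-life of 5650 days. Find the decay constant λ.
λ = ln(2)/t½ = 1.227e-4 day⁻¹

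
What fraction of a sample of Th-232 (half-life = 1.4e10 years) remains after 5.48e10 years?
N/N₀ = (1/2)^(t/t½) = 0.06633 = 6.63%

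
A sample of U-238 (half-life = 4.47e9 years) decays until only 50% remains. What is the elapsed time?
t = t½ × log₂(N₀/N) = 4.47e9 years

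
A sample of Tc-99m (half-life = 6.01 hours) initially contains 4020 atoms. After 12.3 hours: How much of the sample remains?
N = N₀(1/2)^(t/t½) = 973.1 atoms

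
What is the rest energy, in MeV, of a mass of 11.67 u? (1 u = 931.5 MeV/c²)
E = mc² = 10870 MeV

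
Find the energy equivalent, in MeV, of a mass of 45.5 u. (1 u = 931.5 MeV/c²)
E = mc² = 42380 MeV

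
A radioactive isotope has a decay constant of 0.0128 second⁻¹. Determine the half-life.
t½ = ln(2)/λ = 54.15 seconds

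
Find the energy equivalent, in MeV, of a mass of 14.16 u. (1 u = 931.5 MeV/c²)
E = mc² = 13190 MeV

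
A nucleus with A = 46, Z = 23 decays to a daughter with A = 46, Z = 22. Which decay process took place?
ΔA = 0, ΔZ = -1 ⇒ beta-plus decay (β⁺) or electron capture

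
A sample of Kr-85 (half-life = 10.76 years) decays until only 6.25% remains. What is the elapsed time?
t = t½ × log₂(N₀/N) = 43.04 years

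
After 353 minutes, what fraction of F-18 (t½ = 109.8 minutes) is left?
N/N₀ = (1/2)^(t/t½) = 0.1077 = 10.8%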